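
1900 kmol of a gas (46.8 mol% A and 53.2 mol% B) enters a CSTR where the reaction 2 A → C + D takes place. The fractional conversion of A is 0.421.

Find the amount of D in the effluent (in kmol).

A reacted = 0.421 × 889.2 = 374.4 kmol; ν_A = −2, so ξ = 374.4/2 = 187.2 kmol.
Outlet amounts (n = n₀ + ν ξ):
  A: 889.2 − 2(187.2) = 514.8
  C: 0 + 1(187.2) = 187.2
  D: 0 + 1(187.2) = 187.2
  B: 1011 (inert)

187 kmol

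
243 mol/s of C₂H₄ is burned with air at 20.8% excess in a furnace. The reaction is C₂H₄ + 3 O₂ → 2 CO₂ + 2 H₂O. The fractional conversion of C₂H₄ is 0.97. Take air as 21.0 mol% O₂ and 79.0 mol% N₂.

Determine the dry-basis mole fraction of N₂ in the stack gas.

0.836

Stoichiometric O₂ = 3 × 243 = 729 mol/s; O₂ fed = 729 × 1.208 = 880.6 mol/s.
N₂ fed = 880.6 × 79/21 = 3313 mol/s.
Fuel reacted = 0.97 × 243 → ξ = 235.7 mol/s.
Outlet (n = n₀ + ν ξ):
  C₂H₄: 243 − 1(235.7) = 7.29
  O₂: 880.6 − 3(235.7) = 173.5
  N₂: 3313 (inert)
  CO₂: 0 + 2(235.7) = 471.4
  H₂O: 0 + 2(235.7) = 471.4
Dry total = 3965 mol/s; y_N₂ (dry) = 3313 / 3965 = 0.8355.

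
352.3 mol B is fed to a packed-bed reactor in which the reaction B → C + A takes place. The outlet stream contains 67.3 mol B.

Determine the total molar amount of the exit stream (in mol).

637 mol

For B: n = n₀ − 1ξ → 67.3 = 352.3 − 1ξ, giving ξ = 285 mol.
Outlet amounts (n = n₀ + ν ξ):
  B: 352.3 − 1(285) = 67.3
  C: 0 + 1(285) = 285
  A: 0 + 1(285) = 285
Total out = 67.3 + 285 + 285 = 637.3 mol.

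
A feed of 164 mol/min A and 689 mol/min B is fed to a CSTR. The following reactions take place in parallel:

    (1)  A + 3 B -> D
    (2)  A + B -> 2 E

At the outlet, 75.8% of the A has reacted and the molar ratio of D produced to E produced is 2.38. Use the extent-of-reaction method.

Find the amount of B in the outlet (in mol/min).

359 mol/min

Conversion of A: A consumed = 0.758 × 164 = 124.3 mol/min = 1ξ₁ + 1ξ₂.
Selectivity: 1ξ₁ / (2ξ₂) = 2.38 → ξ₁ = 4.76 ξ₂.
Substitute: (1·4.76 + 1) ξ₂ = 124.3 → ξ₂ = 21.58 mol/min, ξ₁ = 102.7 mol/min.
Outlet amounts (n = n₀ + Σ ν·ξ):
  A: 164 − 1(102.7) − 1(21.58) = 39.69
  B: 689 − 3(102.7) − 1(21.58) = 359.2
  D: 0 + 1(102.7) = 102.7
  E: 0 + 2(21.58) = 43.16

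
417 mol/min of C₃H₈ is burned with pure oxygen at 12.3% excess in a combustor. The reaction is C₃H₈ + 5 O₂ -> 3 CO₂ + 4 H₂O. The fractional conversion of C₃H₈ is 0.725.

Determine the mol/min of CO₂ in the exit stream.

907 mol/min

Stoichiometric O₂ = 5 × 417 = 2085 mol/min; O₂ fed = 2085 × 1.123 = 2341 mol/min.
Fuel reacted = 0.725 × 417 → ξ = 302.3 mol/min.
Outlet (n = n₀ + ν ξ):
  C₃H₈: 417 − 1(302.3) = 114.7
  O₂: 2341 − 5(302.3) = 829.8
  CO₂: 0 + 3(302.3) = 907
  H₂O: 0 + 4(302.3) = 1209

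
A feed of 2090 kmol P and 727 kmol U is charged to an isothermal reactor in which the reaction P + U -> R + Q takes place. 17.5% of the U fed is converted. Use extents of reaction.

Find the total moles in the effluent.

2820 kmol

U reacted = 0.175 × 727 = 127.2 kmol; ν_U = −1, so ξ = 127.2/1 = 127.2 kmol.
Outlet amounts (n = n₀ + ν ξ):
  P: 2090 − 1(127.2) = 1963
  U: 727 − 1(127.2) = 599.8
  R: 0 + 1(127.2) = 127.2
  Q: 0 + 1(127.2) = 127.2
Total out = 1963 + 599.8 + 127.2 + 127.2 = 2817 kmol.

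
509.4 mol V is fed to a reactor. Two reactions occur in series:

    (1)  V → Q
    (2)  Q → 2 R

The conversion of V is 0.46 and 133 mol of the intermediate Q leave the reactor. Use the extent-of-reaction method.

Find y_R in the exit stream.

Conversion of V: V consumed = 1ξ₁ = 0.46 × 509.4 → ξ₁ = 234.3 mol.
Q balance: n_Q = 0 + 1ξ₁ − 1ξ₂ = 133 → ξ₂ = (1·234.3 − 133)/1 = 101.3 mol.
Outlet amounts (n = n₀ + Σ ν·ξ):
  V: 509.4 − 1(234.3) = 275.1
  Q: 0 + 1(234.3) − 1(101.3) = 133
  R: 0 + 2(101.3) = 202.6
Total out = 610.7 mol; y_R = 202.6 / 610.7 = 0.3318.

0.332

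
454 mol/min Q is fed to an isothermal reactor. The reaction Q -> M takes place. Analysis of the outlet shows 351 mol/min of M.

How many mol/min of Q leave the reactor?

For M: n = n₀ + 1ξ → 351 = 0 + 1ξ, giving ξ = 351 mol/min.
Outlet amounts (n = n₀ + ν ξ):
  Q: 454 − 1(351) = 103
  M: 0 + 1(351) = 351

103 mol/min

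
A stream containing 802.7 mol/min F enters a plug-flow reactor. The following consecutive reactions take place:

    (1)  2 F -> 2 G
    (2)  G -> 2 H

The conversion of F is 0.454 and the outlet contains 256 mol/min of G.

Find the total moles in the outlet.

Conversion of F: F consumed = 2ξ₁ = 0.454 × 802.7 → ξ₁ = 182.2 mol/min.
G balance: n_G = 0 + 2ξ₁ − 1ξ₂ = 256 → ξ₂ = (2·182.2 − 256)/1 = 108.4 mol/min.
Outlet amounts (n = n₀ + Σ ν·ξ):
  F: 802.7 − 2(182.2) = 438.3
  G: 0 + 2(182.2) − 1(108.4) = 256
  H: 0 + 2(108.4) = 216.9
Total out = 438.3 + 256 + 216.9 = 911.1 mol/min.

911 mol/min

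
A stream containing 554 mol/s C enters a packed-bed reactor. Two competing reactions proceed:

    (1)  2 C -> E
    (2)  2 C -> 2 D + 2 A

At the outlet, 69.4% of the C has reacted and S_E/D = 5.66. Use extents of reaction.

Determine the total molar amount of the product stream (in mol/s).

409 mol/s

Conversion of C: C consumed = 0.694 × 554 = 384.5 mol/s = 2ξ₁ + 2ξ₂.
Selectivity: 1ξ₁ / (2ξ₂) = 5.66 → ξ₁ = 11.32 ξ₂.
Substitute: (2·11.32 + 2) ξ₂ = 384.5 → ξ₂ = 15.6 mol/s, ξ₁ = 176.6 mol/s.
Outlet amounts (n = n₀ + Σ ν·ξ):
  C: 554 − 2(176.6) − 2(15.6) = 169.5
  E: 0 + 1(176.6) = 176.6
  D: 0 + 2(15.6) = 31.21
  A: 0 + 2(15.6) = 31.21
Total out = 169.5 + 176.6 + 31.21 + 31.21 = 408.6 mol/s.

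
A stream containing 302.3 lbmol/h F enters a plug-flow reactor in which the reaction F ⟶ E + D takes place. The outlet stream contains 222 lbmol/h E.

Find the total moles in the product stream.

For E: n = n₀ + 1ξ → 222 = 0 + 1ξ, giving ξ = 222 lbmol/h.
Outlet amounts (n = n₀ + ν ξ):
  F: 302.3 − 1(222) = 80.3
  E: 0 + 1(222) = 222
  D: 0 + 1(222) = 222
Total out = 80.3 + 222 + 222 = 524.3 lbmol/h.

524 lbmol/h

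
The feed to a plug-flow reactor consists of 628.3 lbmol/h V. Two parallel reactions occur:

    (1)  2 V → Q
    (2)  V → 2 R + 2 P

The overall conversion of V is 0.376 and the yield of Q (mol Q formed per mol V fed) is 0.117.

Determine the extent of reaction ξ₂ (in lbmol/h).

ξ₂ = 89.2 lbmol/h

Yield of Q: 1ξ₁ / 628.3 = 0.117 → ξ₁ = 73.51 lbmol/h.
Conversion of V: 2ξ₁ + 1ξ₂ = 0.376 × 628.3 = 236.2 → ξ₂ = 89.22 lbmol/h.
Outlet amounts (n = n₀ + Σ ν·ξ):
  V: 628.3 − 2(73.51) − 1(89.22) = 392.1
  Q: 0 + 1(73.51) = 73.51
  R: 0 + 2(89.22) = 178.4
  P: 0 + 2(89.22) = 178.4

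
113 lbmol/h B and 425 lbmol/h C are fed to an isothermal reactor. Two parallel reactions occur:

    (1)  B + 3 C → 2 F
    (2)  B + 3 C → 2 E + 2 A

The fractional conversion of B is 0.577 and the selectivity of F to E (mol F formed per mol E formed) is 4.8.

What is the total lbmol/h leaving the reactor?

430 lbmol/h

Conversion of B: B consumed = 0.577 × 113 = 65.2 lbmol/h = 1ξ₁ + 1ξ₂.
Selectivity: 2ξ₁ / (2ξ₂) = 4.8 → ξ₁ = 4.8 ξ₂.
Substitute: (1·4.8 + 1) ξ₂ = 65.2 → ξ₂ = 11.24 lbmol/h, ξ₁ = 53.96 lbmol/h.
Outlet amounts (n = n₀ + Σ ν·ξ):
  B: 113 − 1(53.96) − 1(11.24) = 47.8
  C: 425 − 3(53.96) − 3(11.24) = 229.4
  F: 0 + 2(53.96) = 107.9
  E: 0 + 2(11.24) = 22.48
  A: 0 + 2(11.24) = 22.48
Total out = 47.8 + 229.4 + 107.9 + 22.48 + 22.48 = 430.1 lbmol/h.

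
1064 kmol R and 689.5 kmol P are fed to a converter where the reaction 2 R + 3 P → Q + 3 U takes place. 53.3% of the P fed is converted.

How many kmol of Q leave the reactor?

P reacted = 0.533 × 689.5 = 367.5 kmol; ν_P = −3, so ξ = 367.5/3 = 122.5 kmol.
Outlet amounts (n = n₀ + ν ξ):
  R: 1064 − 2(122.5) = 819
  P: 689.5 − 3(122.5) = 322
  Q: 0 + 1(122.5) = 122.5
  U: 0 + 3(122.5) = 367.5

123 kmol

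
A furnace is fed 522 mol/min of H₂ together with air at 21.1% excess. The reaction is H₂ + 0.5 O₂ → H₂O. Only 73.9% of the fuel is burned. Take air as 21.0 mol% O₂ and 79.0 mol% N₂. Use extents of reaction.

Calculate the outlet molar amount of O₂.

123 mol/min

Stoichiometric O₂ = 0.5 × 522 = 261 mol/min; O₂ fed = 261 × 1.211 = 316.1 mol/min.
N₂ fed = 316.1 × 79/21 = 1189 mol/min.
Fuel reacted = 0.739 × 522 → ξ = 385.8 mol/min.
Outlet (n = n₀ + ν ξ):
  H₂: 522 − 1(385.8) = 136.2
  O₂: 316.1 − 0.5(385.8) = 123.2
  N₂: 1189 (inert)
  H₂O: 0 + 1(385.8) = 385.8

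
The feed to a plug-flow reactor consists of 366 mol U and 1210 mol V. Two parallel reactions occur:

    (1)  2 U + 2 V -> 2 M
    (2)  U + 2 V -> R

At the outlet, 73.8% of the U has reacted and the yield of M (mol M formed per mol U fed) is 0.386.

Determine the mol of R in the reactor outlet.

129 mol

Yield of M: 2ξ₁ / 366 = 0.386 → ξ₁ = 70.64 mol.
Conversion of U: 2ξ₁ + 1ξ₂ = 0.738 × 366 = 270.1 → ξ₂ = 128.8 mol.
Outlet amounts (n = n₀ + Σ ν·ξ):
  U: 366 − 2(70.64) − 1(128.8) = 95.89
  V: 1210 − 2(70.64) − 2(128.8) = 811.1
  M: 0 + 2(70.64) = 141.3
  R: 0 + 1(128.8) = 128.8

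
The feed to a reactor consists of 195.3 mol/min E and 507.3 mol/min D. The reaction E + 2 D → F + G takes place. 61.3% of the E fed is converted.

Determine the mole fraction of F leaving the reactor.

0.205

E reacted = 0.613 × 195.3 = 119.7 mol/min; ν_E = −1, so ξ = 119.7/1 = 119.7 mol/min.
Outlet amounts (n = n₀ + ν ξ):
  E: 195.3 − 1(119.7) = 75.58
  D: 507.3 − 2(119.7) = 267.9
  F: 0 + 1(119.7) = 119.7
  G: 0 + 1(119.7) = 119.7
Total out = 582.9 mol/min; y_F = 119.7 / 582.9 = 0.2054.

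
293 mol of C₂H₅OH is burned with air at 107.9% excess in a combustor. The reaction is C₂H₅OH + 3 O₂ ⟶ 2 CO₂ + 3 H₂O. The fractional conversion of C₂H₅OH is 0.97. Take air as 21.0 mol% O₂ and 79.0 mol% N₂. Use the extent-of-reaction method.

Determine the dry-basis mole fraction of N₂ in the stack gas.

0.816

Stoichiometric O₂ = 3 × 293 = 879 mol; O₂ fed = 879 × 2.079 = 1827 mol.
N₂ fed = 1827 × 79/21 = 6875 mol.
Fuel reacted = 0.97 × 293 → ξ = 284.2 mol.
Outlet (n = n₀ + ν ξ):
  C₂H₅OH: 293 − 1(284.2) = 8.79
  O₂: 1827 − 3(284.2) = 974.8
  N₂: 6875 (inert)
  CO₂: 0 + 2(284.2) = 568.4
  H₂O: 0 + 3(284.2) = 852.6
Dry total = 8427 mol; y_N₂ (dry) = 6875 / 8427 = 0.8158.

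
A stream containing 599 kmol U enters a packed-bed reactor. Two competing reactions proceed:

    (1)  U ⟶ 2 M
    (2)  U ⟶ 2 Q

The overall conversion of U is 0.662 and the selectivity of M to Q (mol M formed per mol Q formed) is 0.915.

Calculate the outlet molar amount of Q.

Conversion of U: U consumed = 0.662 × 599 = 396.5 kmol = 1ξ₁ + 1ξ₂.
Selectivity: 2ξ₁ / (2ξ₂) = 0.915 → ξ₁ = 0.915 ξ₂.
Substitute: (1·0.915 + 1) ξ₂ = 396.5 → ξ₂ = 207.1 kmol, ξ₁ = 189.5 kmol.
Outlet amounts (n = n₀ + Σ ν·ξ):
  U: 599 − 1(189.5) − 1(207.1) = 202.5
  M: 0 + 2(189.5) = 378.9
  Q: 0 + 2(207.1) = 414.1

414 kmol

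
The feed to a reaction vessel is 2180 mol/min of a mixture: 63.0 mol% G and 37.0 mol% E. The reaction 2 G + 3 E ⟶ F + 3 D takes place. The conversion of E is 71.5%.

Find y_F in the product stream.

E reacted = 0.715 × 806.6 = 576.7 mol/min; ν_E = −3, so ξ = 576.7/3 = 192.2 mol/min.
Outlet amounts (n = n₀ + ν ξ):
  G: 1373 − 2(192.2) = 988.9
  E: 806.6 − 3(192.2) = 229.9
  F: 0 + 1(192.2) = 192.2
  D: 0 + 3(192.2) = 576.7
Total out = 1988 mol/min; y_F = 192.2 / 1988 = 0.09671.

0.0967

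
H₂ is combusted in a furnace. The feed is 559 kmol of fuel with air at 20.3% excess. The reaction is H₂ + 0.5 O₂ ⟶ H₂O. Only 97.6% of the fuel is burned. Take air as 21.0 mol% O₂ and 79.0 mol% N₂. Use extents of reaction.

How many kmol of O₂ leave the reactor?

63.4 kmol

Stoichiometric O₂ = 0.5 × 559 = 279.5 kmol; O₂ fed = 279.5 × 1.203 = 336.2 kmol.
N₂ fed = 336.2 × 79/21 = 1265 kmol.
Fuel reacted = 0.976 × 559 → ξ = 545.6 kmol.
Outlet (n = n₀ + ν ξ):
  H₂: 559 − 1(545.6) = 13.42
  O₂: 336.2 − 0.5(545.6) = 63.45
  N₂: 1265 (inert)
  H₂O: 0 + 1(545.6) = 545.6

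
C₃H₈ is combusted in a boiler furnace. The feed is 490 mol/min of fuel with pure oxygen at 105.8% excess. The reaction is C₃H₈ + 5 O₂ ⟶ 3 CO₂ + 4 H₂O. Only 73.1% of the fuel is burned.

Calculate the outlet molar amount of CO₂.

Stoichiometric O₂ = 5 × 490 = 2450 mol/min; O₂ fed = 2450 × 2.058 = 5042 mol/min.
Fuel reacted = 0.731 × 490 → ξ = 358.2 mol/min.
Outlet (n = n₀ + ν ξ):
  C₃H₈: 490 − 1(358.2) = 131.8
  O₂: 5042 − 5(358.2) = 3251
  CO₂: 0 + 3(358.2) = 1075
  H₂O: 0 + 4(358.2) = 1433

1070 mol/min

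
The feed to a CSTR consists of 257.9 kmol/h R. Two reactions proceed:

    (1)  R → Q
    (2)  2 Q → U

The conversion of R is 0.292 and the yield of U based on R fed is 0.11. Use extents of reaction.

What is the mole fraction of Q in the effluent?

Conversion of R: R consumed = 1ξ₁ = 0.292 × 257.9 → ξ₁ = 75.31 kmol/h.
Yield of U: 1ξ₂ / 257.9 = 0.11 → ξ₂ = 28.37 kmol/h.
Outlet amounts (n = n₀ + Σ ν·ξ):
  R: 257.9 − 1(75.31) = 182.6
  Q: 0 + 1(75.31) − 2(28.37) = 18.57
  U: 0 + 1(28.37) = 28.37
Total out = 229.5 kmol/h; y_Q = 18.57 / 229.5 = 0.0809.

0.0809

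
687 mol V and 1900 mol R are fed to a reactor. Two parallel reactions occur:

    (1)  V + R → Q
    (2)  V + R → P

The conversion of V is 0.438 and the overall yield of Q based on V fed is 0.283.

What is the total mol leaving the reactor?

Yield of Q: 1ξ₁ / 687 = 0.283 → ξ₁ = 194.4 mol.
Conversion of V: 1ξ₁ + 1ξ₂ = 0.438 × 687 = 300.9 → ξ₂ = 106.5 mol.
Outlet amounts (n = n₀ + Σ ν·ξ):
  V: 687 − 1(194.4) − 1(106.5) = 386.1
  R: 1900 − 1(194.4) − 1(106.5) = 1599
  Q: 0 + 1(194.4) = 194.4
  P: 0 + 1(106.5) = 106.5
Total out = 386.1 + 1599 + 194.4 + 106.5 = 2286 mol.

2290 mol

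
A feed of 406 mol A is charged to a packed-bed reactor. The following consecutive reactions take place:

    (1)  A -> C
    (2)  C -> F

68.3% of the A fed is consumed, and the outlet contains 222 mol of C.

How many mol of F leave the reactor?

55.3 mol

Conversion of A: A consumed = 1ξ₁ = 0.683 × 406 → ξ₁ = 277.3 mol.
C balance: n_C = 0 + 1ξ₁ − 1ξ₂ = 222 → ξ₂ = (1·277.3 − 222)/1 = 55.3 mol.
Outlet amounts (n = n₀ + Σ ν·ξ):
  A: 406 − 1(277.3) = 128.7
  C: 0 + 1(277.3) − 1(55.3) = 222
  F: 0 + 1(55.3) = 55.3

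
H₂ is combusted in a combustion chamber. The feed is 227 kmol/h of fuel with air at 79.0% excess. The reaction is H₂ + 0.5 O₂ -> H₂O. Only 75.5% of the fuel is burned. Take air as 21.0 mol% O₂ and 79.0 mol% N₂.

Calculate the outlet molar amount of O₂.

117 kmol/h

Stoichiometric O₂ = 0.5 × 227 = 113.5 kmol/h; O₂ fed = 113.5 × 1.790 = 203.2 kmol/h.
N₂ fed = 203.2 × 79/21 = 764.3 kmol/h.
Fuel reacted = 0.755 × 227 → ξ = 171.4 kmol/h.
Outlet (n = n₀ + ν ξ):
  H₂: 227 − 1(171.4) = 55.62
  O₂: 203.2 − 0.5(171.4) = 117.5
  N₂: 764.3 (inert)
  H₂O: 0 + 1(171.4) = 171.4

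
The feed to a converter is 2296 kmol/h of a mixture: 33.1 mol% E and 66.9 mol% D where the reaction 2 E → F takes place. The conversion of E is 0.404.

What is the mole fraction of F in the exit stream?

E reacted = 0.404 × 760 = 307 kmol/h; ν_E = −2, so ξ = 307/2 = 153.5 kmol/h.
Outlet amounts (n = n₀ + ν ξ):
  E: 760 − 2(153.5) = 452.9
  F: 0 + 1(153.5) = 153.5
  D: 1536 (inert)
Total out = 2142 kmol/h; y_F = 153.5 / 2142 = 0.07165.

0.0717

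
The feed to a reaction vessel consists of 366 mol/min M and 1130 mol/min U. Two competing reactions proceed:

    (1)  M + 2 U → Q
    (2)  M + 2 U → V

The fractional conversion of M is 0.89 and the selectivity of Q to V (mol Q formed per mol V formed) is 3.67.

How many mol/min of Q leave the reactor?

Conversion of M: M consumed = 0.89 × 366 = 325.7 mol/min = 1ξ₁ + 1ξ₂.
Selectivity: 1ξ₁ / (1ξ₂) = 3.67 → ξ₁ = 3.67 ξ₂.
Substitute: (1·3.67 + 1) ξ₂ = 325.7 → ξ₂ = 69.75 mol/min, ξ₁ = 256 mol/min.
Outlet amounts (n = n₀ + Σ ν·ξ):
  M: 366 − 1(256) − 1(69.75) = 40.26
  U: 1130 − 2(256) − 2(69.75) = 478.5
  Q: 0 + 1(256) = 256
  V: 0 + 1(69.75) = 69.75

256 mol/min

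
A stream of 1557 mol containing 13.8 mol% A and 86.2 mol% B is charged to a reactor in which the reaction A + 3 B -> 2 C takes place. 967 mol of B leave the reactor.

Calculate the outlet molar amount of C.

For B: n = n₀ − 3ξ → 967 = 1342 − 3ξ, giving ξ = 125 mol.
Outlet amounts (n = n₀ + ν ξ):
  A: 214.9 − 1(125) = 89.82
  B: 1342 − 3(125) = 967
  C: 0 + 2(125) = 250.1

250 mol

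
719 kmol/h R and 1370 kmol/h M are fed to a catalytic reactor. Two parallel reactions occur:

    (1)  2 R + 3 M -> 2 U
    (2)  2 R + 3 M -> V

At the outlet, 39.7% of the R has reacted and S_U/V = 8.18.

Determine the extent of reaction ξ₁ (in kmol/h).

ξ₁ = 115 kmol/h

Conversion of R: R consumed = 0.397 × 719 = 285.4 kmol/h = 2ξ₁ + 2ξ₂.
Selectivity: 2ξ₁ / (1ξ₂) = 8.18 → ξ₁ = 4.09 ξ₂.
Substitute: (2·4.09 + 2) ξ₂ = 285.4 → ξ₂ = 28.04 kmol/h, ξ₁ = 114.7 kmol/h.
Outlet amounts (n = n₀ + Σ ν·ξ):
  R: 719 − 2(114.7) − 2(28.04) = 433.6
  M: 1370 − 3(114.7) − 3(28.04) = 941.8
  U: 0 + 2(114.7) = 229.4
  V: 0 + 1(28.04) = 28.04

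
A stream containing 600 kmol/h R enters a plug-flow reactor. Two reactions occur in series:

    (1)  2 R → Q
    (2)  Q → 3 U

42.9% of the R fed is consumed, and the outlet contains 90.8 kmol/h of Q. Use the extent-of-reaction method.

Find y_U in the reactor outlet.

0.208

Conversion of R: R consumed = 2ξ₁ = 0.429 × 600 → ξ₁ = 128.7 kmol/h.
Q balance: n_Q = 0 + 1ξ₁ − 1ξ₂ = 90.8 → ξ₂ = (1·128.7 − 90.8)/1 = 37.9 kmol/h.
Outlet amounts (n = n₀ + Σ ν·ξ):
  R: 600 − 2(128.7) = 342.6
  Q: 0 + 1(128.7) − 1(37.9) = 90.8
  U: 0 + 3(37.9) = 113.7
Total out = 547.1 kmol/h; y_U = 113.7 / 547.1 = 0.2078.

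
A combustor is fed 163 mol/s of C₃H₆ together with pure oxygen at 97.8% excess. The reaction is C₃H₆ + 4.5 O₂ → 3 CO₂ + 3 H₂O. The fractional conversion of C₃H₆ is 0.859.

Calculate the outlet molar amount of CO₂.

420 mol/s

Stoichiometric O₂ = 4.5 × 163 = 733.5 mol/s; O₂ fed = 733.5 × 1.978 = 1451 mol/s.
Fuel reacted = 0.859 × 163 → ξ = 140 mol/s.
Outlet (n = n₀ + ν ξ):
  C₃H₆: 163 − 1(140) = 22.98
  O₂: 1451 − 4.5(140) = 820.8
  CO₂: 0 + 3(140) = 420.1
  H₂O: 0 + 3(140) = 420.1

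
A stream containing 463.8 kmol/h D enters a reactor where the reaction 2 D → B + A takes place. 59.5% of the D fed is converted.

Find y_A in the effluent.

0.297

D reacted = 0.595 × 463.8 = 276 kmol/h; ν_D = −2, so ξ = 276/2 = 138 kmol/h.
Outlet amounts (n = n₀ + ν ξ):
  D: 463.8 − 2(138) = 187.8
  B: 0 + 1(138) = 138
  A: 0 + 1(138) = 138
Total out = 463.8 kmol/h; y_A = 138 / 463.8 = 0.2975.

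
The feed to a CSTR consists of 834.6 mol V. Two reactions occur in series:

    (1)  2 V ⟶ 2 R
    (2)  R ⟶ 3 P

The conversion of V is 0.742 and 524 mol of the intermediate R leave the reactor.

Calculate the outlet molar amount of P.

Conversion of V: V consumed = 2ξ₁ = 0.742 × 834.6 → ξ₁ = 309.6 mol.
R balance: n_R = 0 + 2ξ₁ − 1ξ₂ = 524 → ξ₂ = (2·309.6 − 524)/1 = 95.27 mol.
Outlet amounts (n = n₀ + Σ ν·ξ):
  V: 834.6 − 2(309.6) = 215.3
  R: 0 + 2(309.6) − 1(95.27) = 524
  P: 0 + 3(95.27) = 285.8

286 mol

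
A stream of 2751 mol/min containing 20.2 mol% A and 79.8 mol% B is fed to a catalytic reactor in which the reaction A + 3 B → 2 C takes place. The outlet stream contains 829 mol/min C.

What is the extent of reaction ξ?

For C: n = n₀ + 2ξ → 829 = 0 + 2ξ, giving ξ = 414.5 mol/min.
Outlet amounts (n = n₀ + ν ξ):
  A: 555.7 − 1(414.5) = 141.2
  B: 2195 − 3(414.5) = 951.8
  C: 0 + 2(414.5) = 829

ξ = 414 mol/min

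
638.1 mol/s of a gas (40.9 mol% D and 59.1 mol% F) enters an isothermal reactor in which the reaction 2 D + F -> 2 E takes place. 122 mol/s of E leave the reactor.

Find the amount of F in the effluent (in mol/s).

For E: n = n₀ + 2ξ → 122 = 0 + 2ξ, giving ξ = 61 mol/s.
Outlet amounts (n = n₀ + ν ξ):
  D: 261 − 2(61) = 139
  F: 377.1 − 1(61) = 316.1
  E: 0 + 2(61) = 122

316 mol/s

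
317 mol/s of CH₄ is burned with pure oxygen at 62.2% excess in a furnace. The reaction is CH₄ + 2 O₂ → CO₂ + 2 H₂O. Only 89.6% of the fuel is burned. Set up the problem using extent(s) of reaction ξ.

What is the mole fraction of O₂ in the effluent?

0.342

Stoichiometric O₂ = 2 × 317 = 634 mol/s; O₂ fed = 634 × 1.622 = 1028 mol/s.
Fuel reacted = 0.896 × 317 → ξ = 284 mol/s.
Outlet (n = n₀ + ν ξ):
  CH₄: 317 − 1(284) = 32.97
  O₂: 1028 − 2(284) = 460.3
  CO₂: 0 + 1(284) = 284
  H₂O: 0 + 2(284) = 568.1
Total out = 1345 mol/s; y_O₂ = 460.3 / 1345 = 0.3421.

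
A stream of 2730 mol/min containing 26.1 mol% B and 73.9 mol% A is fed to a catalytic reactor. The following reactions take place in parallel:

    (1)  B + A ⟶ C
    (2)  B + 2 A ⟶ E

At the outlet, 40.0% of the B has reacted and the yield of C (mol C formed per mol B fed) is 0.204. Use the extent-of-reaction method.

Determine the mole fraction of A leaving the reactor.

Yield of C: 1ξ₁ / 712.5 = 0.204 → ξ₁ = 145.4 mol/min.
Conversion of B: 1ξ₁ + 1ξ₂ = 0.4 × 712.5 = 285 → ξ₂ = 139.7 mol/min.
Outlet amounts (n = n₀ + Σ ν·ξ):
  B: 712.5 − 1(145.4) − 1(139.7) = 427.5
  A: 2017 − 1(145.4) − 2(139.7) = 1593
  C: 0 + 1(145.4) = 145.4
  E: 0 + 1(139.7) = 139.7
Total out = 2305 mol/min; y_A = 1593 / 2305 = 0.6909.

0.691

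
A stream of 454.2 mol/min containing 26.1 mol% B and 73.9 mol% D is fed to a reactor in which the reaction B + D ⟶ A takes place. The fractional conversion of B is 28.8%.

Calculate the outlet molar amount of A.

34.1 mol/min

B reacted = 0.288 × 118.5 = 34.14 mol/min; ν_B = −1, so ξ = 34.14/1 = 34.14 mol/min.
Outlet amounts (n = n₀ + ν ξ):
  B: 118.5 − 1(34.14) = 84.4
  D: 335.7 − 1(34.14) = 301.5
  A: 0 + 1(34.14) = 34.14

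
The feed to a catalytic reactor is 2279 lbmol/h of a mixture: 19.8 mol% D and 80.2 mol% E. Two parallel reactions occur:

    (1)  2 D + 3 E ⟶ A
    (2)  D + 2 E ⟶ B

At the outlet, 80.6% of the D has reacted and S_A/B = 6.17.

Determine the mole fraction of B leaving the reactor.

Conversion of D: D consumed = 0.806 × 451.2 = 363.7 lbmol/h = 2ξ₁ + 1ξ₂.
Selectivity: 1ξ₁ / (1ξ₂) = 6.17 → ξ₁ = 6.17 ξ₂.
Substitute: (2·6.17 + 1) ξ₂ = 363.7 → ξ₂ = 27.26 lbmol/h, ξ₁ = 168.2 lbmol/h.
Outlet amounts (n = n₀ + Σ ν·ξ):
  D: 451.2 − 2(168.2) − 1(27.26) = 87.54
  E: 1828 − 3(168.2) − 2(27.26) = 1269
  A: 0 + 1(168.2) = 168.2
  B: 0 + 1(27.26) = 27.26
Total out = 1552 lbmol/h; y_B = 27.26 / 1552 = 0.01757.

0.0176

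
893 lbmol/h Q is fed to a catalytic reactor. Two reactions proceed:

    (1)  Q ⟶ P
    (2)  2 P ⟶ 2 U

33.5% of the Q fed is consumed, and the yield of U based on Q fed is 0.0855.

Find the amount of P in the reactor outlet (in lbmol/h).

Conversion of Q: Q consumed = 1ξ₁ = 0.335 × 893 → ξ₁ = 299.2 lbmol/h.
Yield of U: 2ξ₂ / 893 = 0.0855 → ξ₂ = 38.18 lbmol/h.
Outlet amounts (n = n₀ + Σ ν·ξ):
  Q: 893 − 1(299.2) = 593.8
  P: 0 + 1(299.2) − 2(38.18) = 222.8
  U: 0 + 2(38.18) = 76.35

223 lbmol/h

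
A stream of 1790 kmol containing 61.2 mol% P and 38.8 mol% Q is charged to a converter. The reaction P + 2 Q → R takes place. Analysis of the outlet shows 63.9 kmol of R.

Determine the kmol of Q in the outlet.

For R: n = n₀ + 1ξ → 63.9 = 0 + 1ξ, giving ξ = 63.9 kmol.
Outlet amounts (n = n₀ + ν ξ):
  P: 1095 − 1(63.9) = 1032
  Q: 694.5 − 2(63.9) = 566.7
  R: 0 + 1(63.9) = 63.9

567 kmol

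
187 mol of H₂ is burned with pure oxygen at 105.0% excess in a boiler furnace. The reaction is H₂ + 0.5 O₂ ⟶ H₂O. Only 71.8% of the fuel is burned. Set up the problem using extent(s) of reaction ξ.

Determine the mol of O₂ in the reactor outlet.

Stoichiometric O₂ = 0.5 × 187 = 93.5 mol; O₂ fed = 93.5 × 2.050 = 191.7 mol.
Fuel reacted = 0.718 × 187 → ξ = 134.3 mol.
Outlet (n = n₀ + ν ξ):
  H₂: 187 − 1(134.3) = 52.73
  O₂: 191.7 − 0.5(134.3) = 124.5
  H₂O: 0 + 1(134.3) = 134.3

125 mol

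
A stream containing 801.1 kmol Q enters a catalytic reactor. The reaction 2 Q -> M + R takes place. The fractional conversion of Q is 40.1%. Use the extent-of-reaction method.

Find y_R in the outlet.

0.201

Q reacted = 0.401 × 801.1 = 321.2 kmol; ν_Q = −2, so ξ = 321.2/2 = 160.6 kmol.
Outlet amounts (n = n₀ + ν ξ):
  Q: 801.1 − 2(160.6) = 479.9
  M: 0 + 1(160.6) = 160.6
  R: 0 + 1(160.6) = 160.6
Total out = 801.1 kmol; y_R = 160.6 / 801.1 = 0.2005.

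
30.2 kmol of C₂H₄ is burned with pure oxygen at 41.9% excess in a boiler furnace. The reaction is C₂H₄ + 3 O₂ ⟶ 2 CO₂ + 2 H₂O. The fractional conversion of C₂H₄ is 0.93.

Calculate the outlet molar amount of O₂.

Stoichiometric O₂ = 3 × 30.2 = 90.6 kmol; O₂ fed = 90.6 × 1.419 = 128.6 kmol.
Fuel reacted = 0.93 × 30.2 → ξ = 28.09 kmol.
Outlet (n = n₀ + ν ξ):
  C₂H₄: 30.2 − 1(28.09) = 2.114
  O₂: 128.6 − 3(28.09) = 44.3
  CO₂: 0 + 2(28.09) = 56.17
  H₂O: 0 + 2(28.09) = 56.17

44.3 kmol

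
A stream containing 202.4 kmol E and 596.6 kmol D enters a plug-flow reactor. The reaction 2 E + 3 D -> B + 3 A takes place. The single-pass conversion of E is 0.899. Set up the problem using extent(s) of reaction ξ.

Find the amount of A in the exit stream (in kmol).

273 kmol

E reacted = 0.899 × 202.4 = 182 kmol; ν_E = −2, so ξ = 182/2 = 90.98 kmol.
Outlet amounts (n = n₀ + ν ξ):
  E: 202.4 − 2(90.98) = 20.44
  D: 596.6 − 3(90.98) = 323.7
  B: 0 + 1(90.98) = 90.98
  A: 0 + 3(90.98) = 272.9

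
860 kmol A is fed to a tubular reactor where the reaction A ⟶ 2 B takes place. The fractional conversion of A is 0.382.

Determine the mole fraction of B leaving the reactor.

0.553

A reacted = 0.382 × 860 = 328.5 kmol; ν_A = −1, so ξ = 328.5/1 = 328.5 kmol.
Outlet amounts (n = n₀ + ν ξ):
  A: 860 − 1(328.5) = 531.5
  B: 0 + 2(328.5) = 657
Total out = 1189 kmol; y_B = 657 / 1189 = 0.5528.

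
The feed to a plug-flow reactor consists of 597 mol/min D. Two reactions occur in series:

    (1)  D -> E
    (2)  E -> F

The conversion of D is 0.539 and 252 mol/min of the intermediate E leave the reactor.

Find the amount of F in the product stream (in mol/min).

69.8 mol/min

Conversion of D: D consumed = 1ξ₁ = 0.539 × 597 → ξ₁ = 321.8 mol/min.
E balance: n_E = 0 + 1ξ₁ − 1ξ₂ = 252 → ξ₂ = (1·321.8 − 252)/1 = 69.78 mol/min.
Outlet amounts (n = n₀ + Σ ν·ξ):
  D: 597 − 1(321.8) = 275.2
  E: 0 + 1(321.8) − 1(69.78) = 252
  F: 0 + 1(69.78) = 69.78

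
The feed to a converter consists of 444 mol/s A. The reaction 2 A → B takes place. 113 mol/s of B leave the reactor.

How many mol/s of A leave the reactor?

For B: n = n₀ + 1ξ → 113 = 0 + 1ξ, giving ξ = 113 mol/s.
Outlet amounts (n = n₀ + ν ξ):
  A: 444 − 2(113) = 218
  B: 0 + 1(113) = 113

218 mol/s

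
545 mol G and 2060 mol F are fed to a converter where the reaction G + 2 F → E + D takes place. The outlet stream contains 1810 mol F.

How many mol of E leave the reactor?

For F: n = n₀ − 2ξ → 1810 = 2060 − 2ξ, giving ξ = 125 mol.
Outlet amounts (n = n₀ + ν ξ):
  G: 545 − 1(125) = 420
  F: 2060 − 2(125) = 1810
  E: 0 + 1(125) = 125
  D: 0 + 1(125) = 125

125 mol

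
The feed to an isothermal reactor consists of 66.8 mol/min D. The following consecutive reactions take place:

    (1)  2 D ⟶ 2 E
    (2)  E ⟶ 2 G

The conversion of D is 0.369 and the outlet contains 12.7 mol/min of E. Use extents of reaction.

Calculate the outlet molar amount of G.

23.9 mol/min

Conversion of D: D consumed = 2ξ₁ = 0.369 × 66.8 → ξ₁ = 12.32 mol/min.
E balance: n_E = 0 + 2ξ₁ − 1ξ₂ = 12.7 → ξ₂ = (2·12.32 − 12.7)/1 = 11.95 mol/min.
Outlet amounts (n = n₀ + Σ ν·ξ):
  D: 66.8 − 2(12.32) = 42.15
  E: 0 + 2(12.32) − 1(11.95) = 12.7
  G: 0 + 2(11.95) = 23.9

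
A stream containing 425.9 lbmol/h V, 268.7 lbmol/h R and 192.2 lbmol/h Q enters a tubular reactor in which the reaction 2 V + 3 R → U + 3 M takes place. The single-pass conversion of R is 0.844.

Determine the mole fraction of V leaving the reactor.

0.339

R reacted = 0.844 × 268.7 = 226.8 lbmol/h; ν_R = −3, so ξ = 226.8/3 = 75.59 lbmol/h.
Outlet amounts (n = n₀ + ν ξ):
  V: 425.9 − 2(75.59) = 274.7
  R: 268.7 − 3(75.59) = 41.92
  U: 0 + 1(75.59) = 75.59
  M: 0 + 3(75.59) = 226.8
  Q: 192.2 (inert)
Total out = 811.2 lbmol/h; y_V = 274.7 / 811.2 = 0.3386.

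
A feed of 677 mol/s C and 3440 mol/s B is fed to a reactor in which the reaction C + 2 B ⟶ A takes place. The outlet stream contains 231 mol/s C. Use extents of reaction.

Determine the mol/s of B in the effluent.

2550 mol/s

For C: n = n₀ − 1ξ → 231 = 677 − 1ξ, giving ξ = 446 mol/s.
Outlet amounts (n = n₀ + ν ξ):
  C: 677 − 1(446) = 231
  B: 3440 − 2(446) = 2548
  A: 0 + 1(446) = 446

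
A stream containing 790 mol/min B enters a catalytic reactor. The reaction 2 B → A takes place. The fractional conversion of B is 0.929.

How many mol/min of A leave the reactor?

B reacted = 0.929 × 790 = 733.9 mol/min; ν_B = −2, so ξ = 733.9/2 = 367 mol/min.
Outlet amounts (n = n₀ + ν ξ):
  B: 790 − 2(367) = 56.09
  A: 0 + 1(367) = 367

367 mol/min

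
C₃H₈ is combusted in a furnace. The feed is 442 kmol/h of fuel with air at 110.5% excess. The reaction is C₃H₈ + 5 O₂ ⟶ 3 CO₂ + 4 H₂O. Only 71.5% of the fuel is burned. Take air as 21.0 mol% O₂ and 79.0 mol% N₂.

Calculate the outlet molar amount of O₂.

3070 kmol/h

Stoichiometric O₂ = 5 × 442 = 2210 kmol/h; O₂ fed = 2210 × 2.105 = 4652 kmol/h.
N₂ fed = 4652 × 79/21 = 17500 kmol/h.
Fuel reacted = 0.715 × 442 → ξ = 316 kmol/h.
Outlet (n = n₀ + ν ξ):
  C₃H₈: 442 − 1(316) = 126
  O₂: 4652 − 5(316) = 3072
  N₂: 17500 (inert)
  CO₂: 0 + 3(316) = 948.1
  H₂O: 0 + 4(316) = 1264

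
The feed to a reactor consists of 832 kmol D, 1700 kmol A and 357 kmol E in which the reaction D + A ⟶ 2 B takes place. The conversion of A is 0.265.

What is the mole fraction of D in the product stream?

A reacted = 0.265 × 1700 = 450.5 kmol; ν_A = −1, so ξ = 450.5/1 = 450.5 kmol.
Outlet amounts (n = n₀ + ν ξ):
  D: 832 − 1(450.5) = 381.5
  A: 1700 − 1(450.5) = 1250
  B: 0 + 2(450.5) = 901
  E: 357 (inert)
Total out = 2889 kmol; y_D = 381.5 / 2889 = 0.1321.

0.132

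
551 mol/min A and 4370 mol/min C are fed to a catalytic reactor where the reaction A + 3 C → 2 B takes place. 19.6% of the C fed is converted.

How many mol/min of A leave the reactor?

265 mol/min

C reacted = 0.196 × 4370 = 856.5 mol/min; ν_C = −3, so ξ = 856.5/3 = 285.5 mol/min.
Outlet amounts (n = n₀ + ν ξ):
  A: 551 − 1(285.5) = 265.5
  C: 4370 − 3(285.5) = 3513
  B: 0 + 2(285.5) = 571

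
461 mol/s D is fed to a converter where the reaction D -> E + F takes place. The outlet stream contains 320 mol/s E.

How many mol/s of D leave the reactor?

141 mol/s

For E: n = n₀ + 1ξ → 320 = 0 + 1ξ, giving ξ = 320 mol/s.
Outlet amounts (n = n₀ + ν ξ):
  D: 461 − 1(320) = 141
  E: 0 + 1(320) = 320
  F: 0 + 1(320) = 320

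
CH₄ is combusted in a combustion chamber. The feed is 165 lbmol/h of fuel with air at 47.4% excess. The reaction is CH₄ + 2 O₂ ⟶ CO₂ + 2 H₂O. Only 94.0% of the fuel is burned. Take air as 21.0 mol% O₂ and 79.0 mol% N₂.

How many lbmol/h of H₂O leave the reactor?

Stoichiometric O₂ = 2 × 165 = 330 lbmol/h; O₂ fed = 330 × 1.474 = 486.4 lbmol/h.
N₂ fed = 486.4 × 79/21 = 1830 lbmol/h.
Fuel reacted = 0.94 × 165 → ξ = 155.1 lbmol/h.
Outlet (n = n₀ + ν ξ):
  CH₄: 165 − 1(155.1) = 9.9
  O₂: 486.4 − 2(155.1) = 176.2
  N₂: 1830 (inert)
  CO₂: 0 + 1(155.1) = 155.1
  H₂O: 0 + 2(155.1) = 310.2

310 lbmol/h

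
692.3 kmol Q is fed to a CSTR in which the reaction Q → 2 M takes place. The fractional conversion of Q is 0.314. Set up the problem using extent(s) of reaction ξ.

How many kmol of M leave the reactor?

Q reacted = 0.314 × 692.3 = 217.4 kmol; ν_Q = −1, so ξ = 217.4/1 = 217.4 kmol.
Outlet amounts (n = n₀ + ν ξ):
  Q: 692.3 − 1(217.4) = 474.9
  M: 0 + 2(217.4) = 434.8

435 kmol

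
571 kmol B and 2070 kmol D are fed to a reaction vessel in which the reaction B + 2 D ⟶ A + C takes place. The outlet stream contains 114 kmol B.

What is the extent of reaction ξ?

ξ = 457 kmol

For B: n = n₀ − 1ξ → 114 = 571 − 1ξ, giving ξ = 457 kmol.
Outlet amounts (n = n₀ + ν ξ):
  B: 571 − 1(457) = 114
  D: 2070 − 2(457) = 1156
  A: 0 + 1(457) = 457
  C: 0 + 1(457) = 457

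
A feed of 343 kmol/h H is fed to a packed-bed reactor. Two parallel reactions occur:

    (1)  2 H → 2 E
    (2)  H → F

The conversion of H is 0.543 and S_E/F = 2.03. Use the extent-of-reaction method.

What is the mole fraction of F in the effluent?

0.179

Conversion of H: H consumed = 0.543 × 343 = 186.2 kmol/h = 2ξ₁ + 1ξ₂.
Selectivity: 2ξ₁ / (1ξ₂) = 2.03 → ξ₁ = 1.015 ξ₂.
Substitute: (2·1.015 + 1) ξ₂ = 186.2 → ξ₂ = 61.47 kmol/h, ξ₁ = 62.39 kmol/h.
Outlet amounts (n = n₀ + Σ ν·ξ):
  H: 343 − 2(62.39) − 1(61.47) = 156.8
  E: 0 + 2(62.39) = 124.8
  F: 0 + 1(61.47) = 61.47
Total out = 343 kmol/h; y_F = 61.47 / 343 = 0.1792.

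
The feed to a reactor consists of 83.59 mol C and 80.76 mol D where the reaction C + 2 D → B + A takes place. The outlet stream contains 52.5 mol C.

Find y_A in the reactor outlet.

0.233

For C: n = n₀ − 1ξ → 52.5 = 83.59 − 1ξ, giving ξ = 31.09 mol.
Outlet amounts (n = n₀ + ν ξ):
  C: 83.59 − 1(31.09) = 52.5
  D: 80.76 − 2(31.09) = 18.58
  B: 0 + 1(31.09) = 31.09
  A: 0 + 1(31.09) = 31.09
Total out = 133.3 mol; y_A = 31.09 / 133.3 = 0.2333.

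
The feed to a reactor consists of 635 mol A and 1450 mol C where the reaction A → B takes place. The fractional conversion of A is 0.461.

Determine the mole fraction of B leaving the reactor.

0.14

A reacted = 0.461 × 635 = 292.7 mol; ν_A = −1, so ξ = 292.7/1 = 292.7 mol.
Outlet amounts (n = n₀ + ν ξ):
  A: 635 − 1(292.7) = 342.3
  B: 0 + 1(292.7) = 292.7
  C: 1450 (inert)
Total out = 2085 mol; y_B = 292.7 / 2085 = 0.1404.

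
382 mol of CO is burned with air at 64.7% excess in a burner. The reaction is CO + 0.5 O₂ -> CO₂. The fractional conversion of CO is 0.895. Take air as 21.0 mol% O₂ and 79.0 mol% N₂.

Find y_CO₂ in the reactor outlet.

Stoichiometric O₂ = 0.5 × 382 = 191 mol; O₂ fed = 191 × 1.647 = 314.6 mol.
N₂ fed = 314.6 × 79/21 = 1183 mol.
Fuel reacted = 0.895 × 382 → ξ = 341.9 mol.
Outlet (n = n₀ + ν ξ):
  CO: 382 − 1(341.9) = 40.11
  O₂: 314.6 − 0.5(341.9) = 143.6
  N₂: 1183 (inert)
  CO₂: 0 + 1(341.9) = 341.9
Total out = 1709 mol; y_CO₂ = 341.9 / 1709 = 0.2.

0.2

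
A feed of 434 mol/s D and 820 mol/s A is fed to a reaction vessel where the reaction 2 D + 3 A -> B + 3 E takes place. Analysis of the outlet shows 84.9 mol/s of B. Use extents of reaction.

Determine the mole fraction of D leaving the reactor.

For B: n = n₀ + 1ξ → 84.9 = 0 + 1ξ, giving ξ = 84.9 mol/s.
Outlet amounts (n = n₀ + ν ξ):
  D: 434 − 2(84.9) = 264.2
  A: 820 − 3(84.9) = 565.3
  B: 0 + 1(84.9) = 84.9
  E: 0 + 3(84.9) = 254.7
Total out = 1169 mol/s; y_D = 264.2 / 1169 = 0.226.

0.226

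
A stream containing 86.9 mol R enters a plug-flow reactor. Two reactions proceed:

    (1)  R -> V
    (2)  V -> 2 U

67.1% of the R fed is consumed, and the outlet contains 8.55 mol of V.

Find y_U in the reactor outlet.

Conversion of R: R consumed = 1ξ₁ = 0.671 × 86.9 → ξ₁ = 58.31 mol.
V balance: n_V = 0 + 1ξ₁ − 1ξ₂ = 8.55 → ξ₂ = (1·58.31 − 8.55)/1 = 49.76 mol.
Outlet amounts (n = n₀ + Σ ν·ξ):
  R: 86.9 − 1(58.31) = 28.59
  V: 0 + 1(58.31) − 1(49.76) = 8.55
  U: 0 + 2(49.76) = 99.52
Total out = 136.7 mol; y_U = 99.52 / 136.7 = 0.7282.

0.728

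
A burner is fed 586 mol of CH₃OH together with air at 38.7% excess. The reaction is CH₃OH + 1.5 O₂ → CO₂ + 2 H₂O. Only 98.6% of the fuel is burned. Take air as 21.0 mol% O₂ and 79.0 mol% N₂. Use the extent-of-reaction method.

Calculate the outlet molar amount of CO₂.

Stoichiometric O₂ = 1.5 × 586 = 879 mol; O₂ fed = 879 × 1.387 = 1219 mol.
N₂ fed = 1219 × 79/21 = 4586 mol.
Fuel reacted = 0.986 × 586 → ξ = 577.8 mol.
Outlet (n = n₀ + ν ξ):
  CH₃OH: 586 − 1(577.8) = 8.204
  O₂: 1219 − 1.5(577.8) = 352.5
  N₂: 4586 (inert)
  CO₂: 0 + 1(577.8) = 577.8
  H₂O: 0 + 2(577.8) = 1156

578 mol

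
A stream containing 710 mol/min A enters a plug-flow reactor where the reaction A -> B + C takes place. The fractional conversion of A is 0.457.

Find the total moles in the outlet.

A reacted = 0.457 × 710 = 324.5 mol/min; ν_A = −1, so ξ = 324.5/1 = 324.5 mol/min.
Outlet amounts (n = n₀ + ν ξ):
  A: 710 − 1(324.5) = 385.5
  B: 0 + 1(324.5) = 324.5
  C: 0 + 1(324.5) = 324.5
Total out = 385.5 + 324.5 + 324.5 = 1034 mol/min.

1030 mol/min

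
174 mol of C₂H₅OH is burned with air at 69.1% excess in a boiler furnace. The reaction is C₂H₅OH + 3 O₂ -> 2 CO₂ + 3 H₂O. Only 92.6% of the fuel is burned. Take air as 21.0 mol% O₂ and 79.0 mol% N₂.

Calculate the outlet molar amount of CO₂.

322 mol

Stoichiometric O₂ = 3 × 174 = 522 mol; O₂ fed = 522 × 1.691 = 882.7 mol.
N₂ fed = 882.7 × 79/21 = 3321 mol.
Fuel reacted = 0.926 × 174 → ξ = 161.1 mol.
Outlet (n = n₀ + ν ξ):
  C₂H₅OH: 174 − 1(161.1) = 12.88
  O₂: 882.7 − 3(161.1) = 399.3
  N₂: 3321 (inert)
  CO₂: 0 + 2(161.1) = 322.2
  H₂O: 0 + 3(161.1) = 483.4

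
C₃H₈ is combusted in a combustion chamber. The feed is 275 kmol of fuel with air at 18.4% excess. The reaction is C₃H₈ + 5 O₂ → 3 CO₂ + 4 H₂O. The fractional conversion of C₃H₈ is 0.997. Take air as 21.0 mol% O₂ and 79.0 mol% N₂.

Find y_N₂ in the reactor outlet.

0.738

Stoichiometric O₂ = 5 × 275 = 1375 kmol; O₂ fed = 1375 × 1.184 = 1628 kmol.
N₂ fed = 1628 × 79/21 = 6124 kmol.
Fuel reacted = 0.997 × 275 → ξ = 274.2 kmol.
Outlet (n = n₀ + ν ξ):
  C₃H₈: 275 − 1(274.2) = 0.825
  O₂: 1628 − 5(274.2) = 257.1
  N₂: 6124 (inert)
  CO₂: 0 + 3(274.2) = 822.5
  H₂O: 0 + 4(274.2) = 1097
Total out = 8302 kmol; y_N₂ = 6124 / 8302 = 0.7377.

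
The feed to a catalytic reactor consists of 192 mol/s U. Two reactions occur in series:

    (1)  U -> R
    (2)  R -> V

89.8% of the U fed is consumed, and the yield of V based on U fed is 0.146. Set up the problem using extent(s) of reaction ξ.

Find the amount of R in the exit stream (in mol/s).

Conversion of U: U consumed = 1ξ₁ = 0.898 × 192 → ξ₁ = 172.4 mol/s.
Yield of V: 1ξ₂ / 192 = 0.146 → ξ₂ = 28.03 mol/s.
Outlet amounts (n = n₀ + Σ ν·ξ):
  U: 192 − 1(172.4) = 19.58
  R: 0 + 1(172.4) − 1(28.03) = 144.4
  V: 0 + 1(28.03) = 28.03

144 mol/s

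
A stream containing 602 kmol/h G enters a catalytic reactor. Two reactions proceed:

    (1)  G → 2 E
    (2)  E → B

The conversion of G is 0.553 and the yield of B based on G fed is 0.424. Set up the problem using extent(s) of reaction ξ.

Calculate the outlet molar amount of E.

411 kmol/h

Conversion of G: G consumed = 1ξ₁ = 0.553 × 602 → ξ₁ = 332.9 kmol/h.
Yield of B: 1ξ₂ / 602 = 0.424 → ξ₂ = 255.2 kmol/h.
Outlet amounts (n = n₀ + Σ ν·ξ):
  G: 602 − 1(332.9) = 269.1
  E: 0 + 2(332.9) − 1(255.2) = 410.6
  B: 0 + 1(255.2) = 255.2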